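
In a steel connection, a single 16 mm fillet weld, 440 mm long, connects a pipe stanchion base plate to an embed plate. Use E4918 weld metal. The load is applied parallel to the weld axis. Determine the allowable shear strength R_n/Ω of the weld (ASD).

E49XX → F_EXX = 490 MPa.
Effective throat t_e = 0.707 × 16 = 11.31 mm.
Total length L = 440 mm; A_we = 11.31 × 440 = 4977 mm².
F_nw = 0.6 F_EXX = 0.6 × 490 = 294 MPa.
R_n = 294 × 4977 × 10⁻³ = 1463 kN; R_n/Ω = 1463/2.0 = 731.7 kN.

R_n/Ω ≈ 732 kN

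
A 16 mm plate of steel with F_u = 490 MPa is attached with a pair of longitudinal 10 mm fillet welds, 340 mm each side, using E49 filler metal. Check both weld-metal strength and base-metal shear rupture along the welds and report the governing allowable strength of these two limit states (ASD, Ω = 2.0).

E49XX → F_EXX = 490 MPa.
t_e = 0.707 × 10 = 7.07 mm; L = 680 mm.
Weld metal: R_n/Ω = (1/2.0) × 0.6 × 490 × 7.07 × 680 × 10⁻³ = 706.7 kN.
Base metal (shear rupture): R_n/Ω = (1/2.0) × 0.6 × 490 × 16 × 680 × 10⁻³ = 1599 kN.
Governing: weld metal.

R_n/Ω ≈ 707 kN (weld metal governs)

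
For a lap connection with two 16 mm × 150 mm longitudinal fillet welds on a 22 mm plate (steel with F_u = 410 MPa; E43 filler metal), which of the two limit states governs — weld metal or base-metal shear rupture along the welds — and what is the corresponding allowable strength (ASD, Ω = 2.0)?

R_n/Ω ≈ 438 kN (weld metal governs)

E43XX → F_EXX = 430 MPa.
t_e = 0.707 × 16 = 11.31 mm; L = 300 mm.
Weld metal: R_n/Ω = (1/2.0) × 0.6 × 430 × 11.31 × 300 × 10⁻³ = 437.8 kN.
Base metal (shear rupture): R_n/Ω = (1/2.0) × 0.6 × 410 × 22 × 300 × 10⁻³ = 811.8 kN.
Governing: weld metal.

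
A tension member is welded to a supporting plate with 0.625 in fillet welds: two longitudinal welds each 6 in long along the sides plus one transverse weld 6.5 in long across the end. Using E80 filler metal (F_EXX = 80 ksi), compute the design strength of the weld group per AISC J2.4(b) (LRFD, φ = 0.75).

t_e = 0.707 × 0.625 = 0.4419 in.
R_nwl = 0.6 × 80 × 0.4419 × 12 = 254.5 kip (longitudinal, 2 welds).
R_nwt = 0.6 × 80 × 0.4419 × 6.5 = 137.9 kip (transverse, base value).
(i) R_nwl + R_nwt = 392.4 kip; (ii) 0.85 R_nwl + 1.5 R_nwt = 423.1 kip.
R_n = max = 423.1 kip [governs: (ii)]; φR_n = 317.4 kip.

φR_n ≈ 317 kip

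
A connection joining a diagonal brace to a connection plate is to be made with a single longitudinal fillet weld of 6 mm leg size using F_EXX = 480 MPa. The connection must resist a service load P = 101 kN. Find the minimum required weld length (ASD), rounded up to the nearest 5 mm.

L = 170 mm

Throat t_e = 0.707 × 6 = 4.242 mm.
r_n/Ω = (0.6 × 480 × 4.242) / 2.0 = 610.8 N/mm = 0.6108 kN/mm.
L_req = P / (r_n/Ω) = 101 / 0.6108 = 165.3 mm total.
Round up → use L = 170 mm.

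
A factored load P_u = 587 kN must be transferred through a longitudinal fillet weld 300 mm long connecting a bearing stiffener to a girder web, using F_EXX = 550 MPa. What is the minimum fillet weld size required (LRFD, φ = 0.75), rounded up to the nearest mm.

Total weld length L = 300 mm.
Required throat t_e = P_u / (φ × 0.6 F_EXX × L) = 587 / (0.75 × 0.6 × 550 × 300 × 10⁻³) = 7.906 mm.
Required leg w = t_e / 0.707 = 11.18 mm → use 12 mm.

w = 12 mm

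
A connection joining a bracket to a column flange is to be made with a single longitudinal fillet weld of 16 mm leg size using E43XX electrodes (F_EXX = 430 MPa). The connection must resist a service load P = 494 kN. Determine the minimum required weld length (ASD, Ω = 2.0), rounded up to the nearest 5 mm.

Throat t_e = 0.707 × 16 = 11.31 mm.
r_n/Ω = (0.6 × 430 × 11.31) / 2.0 = 1459 N/mm = 1.459 kN/mm.
L_req = P / (r_n/Ω) = 494 / 1.459 = 338.5 mm total.
Round up → use L = 340 mm.

L = 340 mm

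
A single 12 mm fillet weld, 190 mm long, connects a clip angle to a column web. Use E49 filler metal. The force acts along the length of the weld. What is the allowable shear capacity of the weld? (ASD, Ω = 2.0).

R_n/Ω ≈ 237 kN

E49XX → F_EXX = 490 MPa.
Effective throat t_e = 0.707 × 12 = 8.484 mm.
Total length L = 190 mm; A_we = 8.484 × 190 = 1612 mm².
F_nw = 0.6 F_EXX = 0.6 × 490 = 294 MPa.
R_n = 294 × 1612 × 10⁻³ = 473.9 kN; R_n/Ω = 473.9/2.0 = 237 kN.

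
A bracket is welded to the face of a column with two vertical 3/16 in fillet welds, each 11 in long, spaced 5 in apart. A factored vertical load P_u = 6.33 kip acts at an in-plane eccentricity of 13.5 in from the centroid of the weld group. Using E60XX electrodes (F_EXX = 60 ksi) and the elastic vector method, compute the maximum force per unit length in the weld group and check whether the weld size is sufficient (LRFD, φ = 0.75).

f_max ≈ 1.58 kip/in; adequate

Total weld length L_w = 22 in. Treat welds as unit-width lines.
Polar moment about centroid: J = 2[d³/12 + d(b/2)²] = 2[11³/12 + 11×2.5²] = 359.3 in³.
Direct shear f_v = P/L_w = 6.33 / 22 = 0.2877 kip/in (vertical).
Torsion M = P·e = 6.33 × 13.5 = 85.455 kip·in.
Critical point at (x, y) = (2.5, 5.5) from centroid. f_tx = M·y/J = 1.308 kip/in; f_ty = M·x/J = 0.5945 kip/in.
Resultant f_max = √[f_tx² + (f_v + f_ty)²] = √[1.308² + (0.2877 + 0.5945)²] = 1.578 kip/in.
Capacity per unit length: φr_n = 0.75 × 0.6 × 60 × (0.707 × 0.1875) = 3.579 kip/in.
1.578 ≤ 3.579 → adequate.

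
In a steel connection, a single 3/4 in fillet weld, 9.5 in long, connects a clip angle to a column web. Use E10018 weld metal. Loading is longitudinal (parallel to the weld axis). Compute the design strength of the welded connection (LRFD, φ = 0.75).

E100XX → F_EXX = 100 ksi.
Effective throat t_e = 0.707 × 0.75 = 0.5302 in.
Total length L = 9.5 in; A_we = 0.5302 × 9.5 = 5.037 in².
F_nw = 0.6 F_EXX = 0.6 × 100 = 60 ksi.
φR_n = 0.75 × 60 × 5.037 = 226.7 kips.

φR_n ≈ 227 kips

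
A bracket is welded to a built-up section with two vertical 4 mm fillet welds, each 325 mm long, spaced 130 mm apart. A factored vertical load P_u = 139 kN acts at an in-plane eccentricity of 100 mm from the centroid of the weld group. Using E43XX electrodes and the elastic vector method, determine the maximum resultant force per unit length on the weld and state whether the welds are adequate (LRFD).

f_max ≈ 417 N/mm; adequate

E43XX → F_EXX = 430 MPa.
Total weld length L_w = 650 mm. Treat welds as unit-width lines.
Polar moment about centroid: J = 2[d³/12 + d(b/2)²] = 2[325³/12 + 325×65²] = 8468000 mm³.
Direct shear f_v = P/L_w = 139×10³ / 650 = 213.8 N/mm (vertical).
Torsion M = P·e = 139×10³ × 100 = 13900000 N·mm.
Critical point at (x, y) = (65, 162.5) from centroid. f_tx = M·y/J = 266.8 N/mm; f_ty = M·x/J = 106.7 N/mm.
Resultant f_max = √[f_tx² + (f_v + f_ty)²] = √[266.8² + (213.8 + 106.7)²] = 417 N/mm.
Capacity per unit length: φr_n = 0.75 × 0.6 × 430 × (0.707 × 4) = 547.2 N/mm.
417 ≤ 547.2 → adequate.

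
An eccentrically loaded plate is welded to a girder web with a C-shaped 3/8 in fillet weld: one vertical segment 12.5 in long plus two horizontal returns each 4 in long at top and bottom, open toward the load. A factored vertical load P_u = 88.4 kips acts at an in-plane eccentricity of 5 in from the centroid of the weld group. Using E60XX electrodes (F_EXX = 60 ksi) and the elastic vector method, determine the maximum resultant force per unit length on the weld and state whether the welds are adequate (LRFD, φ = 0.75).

f_max ≈ 8.98 kip/in; NOT adequate

Total weld length L_w = 20.5 in. Treat welds as unit-width lines.
Centroid: x̄ = 2×4×2 / 20.5 = 0.7805 in from the vertical weld.
Polar moment about centroid: J = I_x + I_y = [12.5³/12 + 2×4×6.25²] + [12.5×0.7805² + 2(4³/12 + 4×1.22²)] = 505.4 in³.
Direct shear f_v = P/L_w = 88.4 / 20.5 = 4.312 kip/in (vertical).
Torsion M = P·e = 88.4 × 5 = 442 kip·in.
Critical point at (x, y) = (3.22, 6.25) from centroid. f_tx = M·y/J = 5.466 kip/in; f_ty = M·x/J = 2.815 kip/in.
Resultant f_max = √[f_tx² + (f_v + f_ty)²] = √[5.466² + (4.312 + 2.815)²] = 8.982 kip/in.
Capacity per unit length: φr_n = 0.75 × 0.6 × 60 × (0.707 × 0.375) = 7.158 kip/in.
8.982 > 7.158 → NOT adequate.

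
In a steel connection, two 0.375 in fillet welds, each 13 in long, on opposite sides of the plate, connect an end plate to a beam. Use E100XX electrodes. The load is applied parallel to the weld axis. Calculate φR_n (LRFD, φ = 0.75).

φR_n ≈ 310 kip

E100XX → F_EXX = 100 ksi.
Effective throat t_e = 0.707 × 0.375 = 0.2651 in.
Total length L = 26 in; A_we = 0.2651 × 26 = 6.893 in².
F_nw = 0.6 F_EXX = 0.6 × 100 = 60 ksi.
φR_n = 0.75 × 60 × 6.893 = 310.2 kip.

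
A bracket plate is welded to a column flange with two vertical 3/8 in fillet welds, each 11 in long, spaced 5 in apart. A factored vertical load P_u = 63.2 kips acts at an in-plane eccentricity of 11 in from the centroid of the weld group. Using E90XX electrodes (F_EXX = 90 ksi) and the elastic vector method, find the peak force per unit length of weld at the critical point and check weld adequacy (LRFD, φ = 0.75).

Total weld length L_w = 22 in. Treat welds as unit-width lines.
Polar moment about centroid: J = 2[d³/12 + d(b/2)²] = 2[11³/12 + 11×2.5²] = 359.3 in³.
Direct shear f_v = P/L_w = 63.2 / 22 = 2.873 kip/in (vertical).
Torsion M = P·e = 63.2 × 11 = 695.2 kip·in.
Critical point at (x, y) = (2.5, 5.5) from centroid. f_tx = M·y/J = 10.64 kip/in; f_ty = M·x/J = 4.837 kip/in.
Resultant f_max = √[f_tx² + (f_v + f_ty)²] = √[10.64² + (2.873 + 4.837)²] = 13.14 kip/in.
Capacity per unit length: φr_n = 0.75 × 0.6 × 90 × (0.707 × 0.375) = 10.74 kip/in.
13.14 > 10.74 → NOT adequate.

f_max ≈ 13.1 kip/in; NOT adequate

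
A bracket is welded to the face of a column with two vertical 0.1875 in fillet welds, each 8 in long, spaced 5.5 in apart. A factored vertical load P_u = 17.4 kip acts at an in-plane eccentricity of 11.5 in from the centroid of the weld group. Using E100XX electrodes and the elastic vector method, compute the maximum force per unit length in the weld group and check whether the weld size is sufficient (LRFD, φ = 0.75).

f_max ≈ 5.4 kip/in; adequate

E100XX → F_EXX = 100 ksi.
Total weld length L_w = 16 in. Treat welds as unit-width lines.
Polar moment about centroid: J = 2[d³/12 + d(b/2)²] = 2[8³/12 + 8×2.75²] = 206.3 in³.
Direct shear f_v = P/L_w = 17.4 / 16 = 1.087 kip/in (vertical).
Torsion M = P·e = 17.4 × 11.5 = 200.1 kip·in.
Critical point at (x, y) = (2.75, 4) from centroid. f_tx = M·y/J = 3.879 kip/in; f_ty = M·x/J = 2.667 kip/in.
Resultant f_max = √[f_tx² + (f_v + f_ty)²] = √[3.879² + (1.087 + 2.667)²] = 5.398 kip/in.
Capacity per unit length: φr_n = 0.75 × 0.6 × 100 × (0.707 × 0.1875) = 5.965 kip/in.
5.398 ≤ 5.965 → adequate.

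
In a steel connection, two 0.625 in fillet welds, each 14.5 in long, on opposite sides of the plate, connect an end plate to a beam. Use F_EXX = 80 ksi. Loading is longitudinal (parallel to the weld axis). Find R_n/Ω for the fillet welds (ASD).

Effective throat t_e = 0.707 × 0.625 = 0.4419 in.
Total length L = 29 in; A_we = 0.4419 × 29 = 12.81 in².
F_nw = 0.6 F_EXX = 0.6 × 80 = 48 ksi.
R_n = 48 × 12.81 = 615.1 kips; R_n/Ω = 615.1/2.0 = 307.5 kips.

R_n/Ω ≈ 308 kips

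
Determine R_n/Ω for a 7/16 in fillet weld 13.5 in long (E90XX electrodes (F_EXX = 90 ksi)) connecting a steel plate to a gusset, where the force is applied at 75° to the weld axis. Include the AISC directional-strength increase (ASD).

t_e = 0.707 × 0.4375 = 0.3093 in; A_we = 0.3093 × 13.5 = 4.176 in².
Directional factor: 1.0 + 0.5 sin^1.5(75°) = 1.475.
F_nw = 0.6 × 90 × 1.475 = 79.63 ksi.
R_n/Ω = (79.63 × 4.176) / 2.0 = 166.3 kip.

R_n/Ω ≈ 166 kip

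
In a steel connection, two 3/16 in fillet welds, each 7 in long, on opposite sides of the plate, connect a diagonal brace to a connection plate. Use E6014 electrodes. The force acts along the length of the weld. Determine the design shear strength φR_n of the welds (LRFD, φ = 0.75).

E60XX → F_EXX = 60 ksi.
Effective throat t_e = 0.707 × 0.1875 = 0.1326 in.
Total length L = 14 in; A_we = 0.1326 × 14 = 1.856 in².
F_nw = 0.6 F_EXX = 0.6 × 60 = 36 ksi.
φR_n = 0.75 × 36 × 1.856 = 50.11 kip.

φR_n ≈ 50.1 kip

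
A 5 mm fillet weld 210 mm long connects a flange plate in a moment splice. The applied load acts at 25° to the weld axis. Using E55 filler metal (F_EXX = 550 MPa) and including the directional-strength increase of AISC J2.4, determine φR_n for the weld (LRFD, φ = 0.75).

t_e = 0.707 × 5 = 3.535 mm; A_we = 3.535 × 210 = 742.3 mm².
Directional factor: 1.0 + 0.5 sin^1.5(25°) = 1.137.
F_nw = 0.6 × 550 × 1.137 = 375.3 MPa.
φR_n = 0.75 × 375.3 × 742.3 × 10⁻³ = 209 kN.

φR_n ≈ 209 kN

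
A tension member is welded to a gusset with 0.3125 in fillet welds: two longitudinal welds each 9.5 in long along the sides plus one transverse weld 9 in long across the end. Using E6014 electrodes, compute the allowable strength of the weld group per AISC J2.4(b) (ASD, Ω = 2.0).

R_n/Ω ≈ 118 kips

E60XX → F_EXX = 60 ksi.
t_e = 0.707 × 0.3125 = 0.2209 in.
R_nwl = 0.6 × 60 × 0.2209 × 19 = 151.1 kips (longitudinal, 2 welds).
R_nwt = 0.6 × 60 × 0.2209 × 9 = 71.58 kips (transverse, base value).
(i) R_nwl + R_nwt = 222.7 kips; (ii) 0.85 R_nwl + 1.5 R_nwt = 235.8 kips.
R_n = max = 235.8 kips [governs: (ii)]; R_n/Ω = 117.9 kips.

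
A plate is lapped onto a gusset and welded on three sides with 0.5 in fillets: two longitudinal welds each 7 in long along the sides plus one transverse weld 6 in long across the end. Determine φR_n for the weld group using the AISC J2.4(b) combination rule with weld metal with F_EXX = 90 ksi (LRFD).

t_e = 0.707 × 0.5 = 0.3535 in.
R_nwl = 0.6 × 90 × 0.3535 × 14 = 267.2 kips (longitudinal, 2 welds).
R_nwt = 0.6 × 90 × 0.3535 × 6 = 114.5 kips (transverse, base value).
(i) R_nwl + R_nwt = 381.8 kips; (ii) 0.85 R_nwl + 1.5 R_nwt = 399 kips.
R_n = max = 399 kips [governs: (ii)]; φR_n = 299.2 kips.

φR_n ≈ 299 kips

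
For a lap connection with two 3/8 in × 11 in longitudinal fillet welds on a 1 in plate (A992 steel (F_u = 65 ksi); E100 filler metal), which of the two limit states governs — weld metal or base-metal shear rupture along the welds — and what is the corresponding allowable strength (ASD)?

R_n/Ω ≈ 175 kip (weld metal governs)

E100XX → F_EXX = 100 ksi.
t_e = 0.707 × 0.375 = 0.2651 in; L = 22 in.
Weld metal: R_n/Ω = (1/2.0) × 0.6 × 100 × 0.2651 × 22 = 175 kip.
Base metal (shear rupture): R_n/Ω = (1/2.0) × 0.6 × 65 × 1 × 22 = 429 kip.
Governing: weld metal.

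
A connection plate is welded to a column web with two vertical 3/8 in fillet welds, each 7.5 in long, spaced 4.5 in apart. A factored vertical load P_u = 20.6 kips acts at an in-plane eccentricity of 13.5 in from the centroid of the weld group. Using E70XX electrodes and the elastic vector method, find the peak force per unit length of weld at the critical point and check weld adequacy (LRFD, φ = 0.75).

E70XX → F_EXX = 70 ksi.
Total weld length L_w = 15 in. Treat welds as unit-width lines.
Polar moment about centroid: J = 2[d³/12 + d(b/2)²] = 2[7.5³/12 + 7.5×2.25²] = 146.2 in³.
Direct shear f_v = P/L_w = 20.6 / 15 = 1.373 kip/in (vertical).
Torsion M = P·e = 20.6 × 13.5 = 278.1 kip·in.
Critical point at (x, y) = (2.25, 3.75) from centroid. f_tx = M·y/J = 7.131 kip/in; f_ty = M·x/J = 4.278 kip/in.
Resultant f_max = √[f_tx² + (f_v + f_ty)²] = √[7.131² + (1.373 + 4.278)²] = 9.099 kip/in.
Capacity per unit length: φr_n = 0.75 × 0.6 × 70 × (0.707 × 0.375) = 8.351 kip/in.
9.099 > 8.351 → NOT adequate.

f_max ≈ 9.1 kip/in; NOT adequate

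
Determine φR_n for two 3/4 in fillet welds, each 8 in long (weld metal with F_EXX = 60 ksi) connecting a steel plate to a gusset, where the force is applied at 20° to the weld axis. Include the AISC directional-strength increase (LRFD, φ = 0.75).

t_e = 0.707 × 0.75 = 0.5302 in; A_we = 0.5302 × 16 = 8.484 in².
Directional factor: 1.0 + 0.5 sin^1.5(20°) = 1.1.
F_nw = 0.6 × 60 × 1.1 = 39.6 ksi.
φR_n = 0.75 × 39.6 × 8.484 = 252 kip.

φR_n ≈ 252 kip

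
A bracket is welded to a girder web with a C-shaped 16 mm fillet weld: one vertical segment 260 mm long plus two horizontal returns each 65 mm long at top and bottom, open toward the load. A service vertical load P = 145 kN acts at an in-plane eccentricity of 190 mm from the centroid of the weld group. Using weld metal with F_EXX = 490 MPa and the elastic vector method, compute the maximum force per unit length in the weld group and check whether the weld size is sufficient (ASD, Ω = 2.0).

Total weld length L_w = 390 mm. Treat welds as unit-width lines.
Centroid: x̄ = 2×65×32.5 / 390 = 10.83 mm from the vertical weld.
Polar moment about centroid: J = I_x + I_y = [260³/12 + 2×65×130²] + [260×10.83² + 2(65³/12 + 65×21.67²)] = 3799000 mm³.
Direct shear f_v = P/L_w = 145×10³ / 390 = 371.8 N/mm (vertical).
Torsion M = P·e = 145×10³ × 190 = 27550000 N·mm.
Critical point at (x, y) = (54.17, 130) from centroid. f_tx = M·y/J = 942.8 N/mm; f_ty = M·x/J = 392.8 N/mm.
Resultant f_max = √[f_tx² + (f_v + f_ty)²] = √[942.8² + (371.8 + 392.8)²] = 1214 N/mm.
Capacity per unit length: r_n/Ω = (1/2.0) × 0.6 × 490 × (0.707 × 16) = 1663 N/mm.
1214 ≤ 1663 → adequate.

f_max ≈ 1210 N/mm; adequate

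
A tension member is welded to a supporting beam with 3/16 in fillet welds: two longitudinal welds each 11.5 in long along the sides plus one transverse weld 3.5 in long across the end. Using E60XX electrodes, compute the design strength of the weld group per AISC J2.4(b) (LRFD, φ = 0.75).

φR_n ≈ 94.8 kip

E60XX → F_EXX = 60 ksi.
t_e = 0.707 × 0.1875 = 0.1326 in.
R_nwl = 0.6 × 60 × 0.1326 × 23 = 109.8 kip (longitudinal, 2 welds).
R_nwt = 0.6 × 60 × 0.1326 × 3.5 = 16.7 kip (transverse, base value).
(i) R_nwl + R_nwt = 126.5 kip; (ii) 0.85 R_nwl + 1.5 R_nwt = 118.4 kip.
R_n = max = 126.5 kip [governs: (i)]; φR_n = 94.85 kip.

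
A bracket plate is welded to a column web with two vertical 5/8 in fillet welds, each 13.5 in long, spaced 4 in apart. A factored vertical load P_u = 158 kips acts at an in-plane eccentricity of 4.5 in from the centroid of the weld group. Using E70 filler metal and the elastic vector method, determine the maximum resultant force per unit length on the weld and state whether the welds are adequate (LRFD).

E70XX → F_EXX = 70 ksi.
Total weld length L_w = 27 in. Treat welds as unit-width lines.
Polar moment about centroid: J = 2[d³/12 + d(b/2)²] = 2[13.5³/12 + 13.5×2²] = 518.1 in³.
Direct shear f_v = P/L_w = 158 / 27 = 5.852 kip/in (vertical).
Torsion M = P·e = 158 × 4.5 = 711 kip·in.
Critical point at (x, y) = (2, 6.75) from centroid. f_tx = M·y/J = 9.264 kip/in; f_ty = M·x/J = 2.745 kip/in.
Resultant f_max = √[f_tx² + (f_v + f_ty)²] = √[9.264² + (5.852 + 2.745)²] = 12.64 kip/in.
Capacity per unit length: φr_n = 0.75 × 0.6 × 70 × (0.707 × 0.625) = 13.92 kip/in.
12.64 ≤ 13.92 → adequate.

f_max ≈ 12.6 kip/in; adequate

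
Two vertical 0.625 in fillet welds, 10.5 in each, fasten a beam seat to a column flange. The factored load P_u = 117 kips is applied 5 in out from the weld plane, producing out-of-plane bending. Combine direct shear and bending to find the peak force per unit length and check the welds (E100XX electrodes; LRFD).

f_max ≈ 16.9 kip/in; adequate

E100XX → F_EXX = 100 ksi.
L_w = 2 × 10.5 = 21 in; section modulus (unit throat) S = 2 × L²/6 = 36.75 in².
Direct shear f_v = P/L_w = 117/21 = 5.571 kip/in.
Moment M = P × e = 117 × 5 = 585 kip·in; bending f_b = M/S = 15.92 kip/in.
f_max = √(f_v² + f_b²) = √(5.571² + 15.92²) = 16.87 kip/in.
φr_n = 0.75 × 0.6 × 100 × (0.707 × 0.625) = 19.88 kip/in → adequate.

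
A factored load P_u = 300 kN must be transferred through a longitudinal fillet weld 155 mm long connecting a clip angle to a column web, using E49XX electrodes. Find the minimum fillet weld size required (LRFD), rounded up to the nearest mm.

w = 13 mm

E49XX → F_EXX = 490 MPa.
Total weld length L = 155 mm.
Required throat t_e = P_u / (φ × 0.6 F_EXX × L) = 300 / (0.75 × 0.6 × 490 × 155 × 10⁻³) = 8.778 mm.
Required leg w = t_e / 0.707 = 12.42 mm → use 13 mm.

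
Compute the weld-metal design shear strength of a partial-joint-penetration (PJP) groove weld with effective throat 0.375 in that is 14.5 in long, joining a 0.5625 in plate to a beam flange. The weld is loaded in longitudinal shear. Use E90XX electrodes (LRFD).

φR_n ≈ 220 kip

E90XX → F_EXX = 90 ksi.
Effective throat (given) t_e = 0.375 in.
A_we = 0.375 × 14.5 = 5.438 in².
F_nw = 0.6 F_EXX = 54 ksi.
φR_n = 0.75 × 54 × 5.438 = 220.2 kip.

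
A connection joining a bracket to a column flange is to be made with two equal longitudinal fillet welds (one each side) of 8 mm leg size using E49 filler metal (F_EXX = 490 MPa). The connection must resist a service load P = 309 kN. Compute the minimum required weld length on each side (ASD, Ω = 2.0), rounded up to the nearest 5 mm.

L = 190 mm on each side

Throat t_e = 0.707 × 8 = 5.656 mm.
r_n/Ω = (0.6 × 490 × 5.656) / 2.0 = 831.4 N/mm = 0.8314 kN/mm.
L_req = P / (r_n/Ω) = 309 / 0.8314 = 371.6 mm total.
Per side: 371.6 / 2 = 185.8 mm.
Round up → use L = 190 mm on each side.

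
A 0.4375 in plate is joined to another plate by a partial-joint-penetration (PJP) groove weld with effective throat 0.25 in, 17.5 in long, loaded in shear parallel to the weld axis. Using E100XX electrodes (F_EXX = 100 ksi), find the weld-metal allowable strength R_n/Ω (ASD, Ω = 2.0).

Effective throat (given) t_e = 0.25 in.
A_we = 0.25 × 17.5 = 4.375 in².
F_nw = 0.6 F_EXX = 60 ksi.
R_n/Ω = (60 × 4.375) / 2.0 = 131.2 kip.

R_n/Ω ≈ 131 kip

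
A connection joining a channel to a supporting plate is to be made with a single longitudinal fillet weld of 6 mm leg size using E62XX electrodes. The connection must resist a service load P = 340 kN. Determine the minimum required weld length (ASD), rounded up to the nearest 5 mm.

L = 435 mm

E62XX → F_EXX = 620 MPa.
Throat t_e = 0.707 × 6 = 4.242 mm.
r_n/Ω = (0.6 × 620 × 4.242) / 2.0 = 789 N/mm = 0.789 kN/mm.
L_req = P / (r_n/Ω) = 340 / 0.789 = 430.9 mm total.
Round up → use L = 435 mm.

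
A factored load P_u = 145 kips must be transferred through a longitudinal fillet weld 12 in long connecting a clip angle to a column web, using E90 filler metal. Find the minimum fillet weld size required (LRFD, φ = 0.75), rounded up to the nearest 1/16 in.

E90XX → F_EXX = 90 ksi.
Total weld length L = 12 in.
Required throat t_e = P_u / (φ × 0.6 F_EXX × L) = 145 / (0.75 × 0.6 × 90 × 12) = 0.2984 in.
Required leg w = t_e / 0.707 = 0.422 in → use 7/16 in.

w = 7/16 in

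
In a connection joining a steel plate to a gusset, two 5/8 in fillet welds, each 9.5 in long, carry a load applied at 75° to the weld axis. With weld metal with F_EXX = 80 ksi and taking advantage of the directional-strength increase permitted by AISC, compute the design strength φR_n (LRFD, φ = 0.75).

t_e = 0.707 × 0.625 = 0.4419 in; A_we = 0.4419 × 19 = 8.396 in².
Directional factor: 1.0 + 0.5 sin^1.5(75°) = 1.475.
F_nw = 0.6 × 80 × 1.475 = 70.78 ksi.
φR_n = 0.75 × 70.78 × 8.396 = 445.7 kips.

φR_n ≈ 446 kips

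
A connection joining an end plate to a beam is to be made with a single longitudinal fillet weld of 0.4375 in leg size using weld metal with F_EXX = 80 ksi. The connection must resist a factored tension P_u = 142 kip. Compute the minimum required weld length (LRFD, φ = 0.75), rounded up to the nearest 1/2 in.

L = 13 in

Throat t_e = 0.707 × 0.4375 = 0.3093 in.
φr_n = 0.75 × 0.6 × 80 × 0.3093 = 11.14 kip/in.
L_req = P_u / φr_n = 142 / 11.14 = 12.75 in total.
Round up → use L = 13 in.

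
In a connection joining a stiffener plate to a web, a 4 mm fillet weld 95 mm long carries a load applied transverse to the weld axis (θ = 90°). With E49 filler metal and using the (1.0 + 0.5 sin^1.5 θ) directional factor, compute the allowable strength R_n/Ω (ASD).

E49XX → F_EXX = 490 MPa.
t_e = 0.707 × 4 = 2.828 mm; A_we = 2.828 × 95 = 268.7 mm².
Directional factor: 1.0 + 0.5 sin^1.5(90°) = 1.5.
F_nw = 0.6 × 490 × 1.5 = 441 MPa.
R_n/Ω = (441 × 268.7) / 2.0 × 10⁻³ = 59.24 kN.

R_n/Ω ≈ 59.2 kN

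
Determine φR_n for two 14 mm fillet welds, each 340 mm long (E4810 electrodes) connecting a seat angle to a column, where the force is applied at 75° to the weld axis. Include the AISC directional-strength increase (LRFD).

E48XX → F_EXX = 480 MPa.
t_e = 0.707 × 14 = 9.898 mm; A_we = 9.898 × 680 = 6731 mm².
Directional factor: 1.0 + 0.5 sin^1.5(75°) = 1.475.
F_nw = 0.6 × 480 × 1.475 = 424.7 MPa.
φR_n = 0.75 × 424.7 × 6731 × 10⁻³ = 2144 kN.

φR_n ≈ 2140 kN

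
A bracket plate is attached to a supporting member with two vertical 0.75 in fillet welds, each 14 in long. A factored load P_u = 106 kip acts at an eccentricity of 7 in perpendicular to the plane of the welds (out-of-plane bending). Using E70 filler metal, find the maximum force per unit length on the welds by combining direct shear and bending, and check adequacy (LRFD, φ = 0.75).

f_max ≈ 12 kip/in; adequate

E70XX → F_EXX = 70 ksi.
L_w = 2 × 14 = 28 in; section modulus (unit throat) S = 2 × L²/6 = 65.33 in².
Direct shear f_v = P/L_w = 106/28 = 3.786 kip/in.
Moment M = P × e = 106 × 7 = 742 kip·in; bending f_b = M/S = 11.36 kip/in.
f_max = √(f_v² + f_b²) = √(3.786² + 11.36²) = 11.97 kip/in.
φr_n = 0.75 × 0.6 × 70 × (0.707 × 0.75) = 16.7 kip/in → adequate.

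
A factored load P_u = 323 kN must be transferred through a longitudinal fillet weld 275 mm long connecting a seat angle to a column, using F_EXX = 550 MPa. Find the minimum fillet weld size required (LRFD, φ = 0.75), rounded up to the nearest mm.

w = 7 mm

Total weld length L = 275 mm.
Required throat t_e = P_u / (φ × 0.6 F_EXX × L) = 323 / (0.75 × 0.6 × 550 × 275 × 10⁻³) = 4.746 mm.
Required leg w = t_e / 0.707 = 6.712 mm → use 7 mm.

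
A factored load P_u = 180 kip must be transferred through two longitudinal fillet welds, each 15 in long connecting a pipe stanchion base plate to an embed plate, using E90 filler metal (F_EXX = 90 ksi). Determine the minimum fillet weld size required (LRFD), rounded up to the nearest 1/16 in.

Total weld length L = 30 in.
Required throat t_e = P_u / (φ × 0.6 F_EXX × L) = 180 / (0.75 × 0.6 × 90 × 30) = 0.1481 in.
Required leg w = t_e / 0.707 = 0.2095 in → use 1/4 in.

w = 1/4 in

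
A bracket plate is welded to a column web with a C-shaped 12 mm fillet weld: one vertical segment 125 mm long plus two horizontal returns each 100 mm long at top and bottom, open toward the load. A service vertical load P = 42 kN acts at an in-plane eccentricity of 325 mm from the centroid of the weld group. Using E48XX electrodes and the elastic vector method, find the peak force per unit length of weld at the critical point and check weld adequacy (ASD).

E48XX → F_EXX = 480 MPa.
Total weld length L_w = 325 mm. Treat welds as unit-width lines.
Centroid: x̄ = 2×100×50 / 325 = 30.77 mm from the vertical weld.
Polar moment about centroid: J = I_x + I_y = [125³/12 + 2×100×62.5²] + [125×30.77² + 2(100³/12 + 100×19.23²)] = 1303000 mm³.
Direct shear f_v = P/L_w = 42×10³ / 325 = 129.2 N/mm (vertical).
Torsion M = P·e = 42×10³ × 325 = 13650000 N·mm.
Critical point at (x, y) = (69.23, 62.5) from centroid. f_tx = M·y/J = 654.7 N/mm; f_ty = M·x/J = 725.3 N/mm.
Resultant f_max = √[f_tx² + (f_v + f_ty)²] = √[654.7² + (129.2 + 725.3)²] = 1076 N/mm.
Capacity per unit length: r_n/Ω = (1/2.0) × 0.6 × 480 × (0.707 × 12) = 1222 N/mm.
1076 ≤ 1222 → adequate.

f_max ≈ 1080 N/mm; adequate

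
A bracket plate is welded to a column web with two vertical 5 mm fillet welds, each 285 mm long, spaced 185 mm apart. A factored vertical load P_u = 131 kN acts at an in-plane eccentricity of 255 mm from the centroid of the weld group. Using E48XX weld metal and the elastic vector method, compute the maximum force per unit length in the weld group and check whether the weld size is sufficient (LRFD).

f_max ≈ 798 N/mm; NOT adequate

E48XX → F_EXX = 480 MPa.
Total weld length L_w = 570 mm. Treat welds as unit-width lines.
Polar moment about centroid: J = 2[d³/12 + d(b/2)²] = 2[285³/12 + 285×92.5²] = 8735000 mm³.
Direct shear f_v = P/L_w = 131×10³ / 570 = 229.8 N/mm (vertical).
Torsion M = P·e = 131×10³ × 255 = 33405000 N·mm.
Critical point at (x, y) = (92.5, 142.5) from centroid. f_tx = M·y/J = 544.9 N/mm; f_ty = M·x/J = 353.7 N/mm.
Resultant f_max = √[f_tx² + (f_v + f_ty)²] = √[544.9² + (229.8 + 353.7)²] = 798.4 N/mm.
Capacity per unit length: φr_n = 0.75 × 0.6 × 480 × (0.707 × 5) = 763.6 N/mm.
798.4 > 763.6 → NOT adequate.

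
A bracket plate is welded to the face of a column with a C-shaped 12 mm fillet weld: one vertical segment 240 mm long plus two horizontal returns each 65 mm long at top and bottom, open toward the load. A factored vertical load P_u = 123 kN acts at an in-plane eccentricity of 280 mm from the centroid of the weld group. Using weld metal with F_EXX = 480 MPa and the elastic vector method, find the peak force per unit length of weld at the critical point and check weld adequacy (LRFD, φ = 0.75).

f_max ≈ 1600 N/mm; adequate

Total weld length L_w = 370 mm. Treat welds as unit-width lines.
Centroid: x̄ = 2×65×32.5 / 370 = 11.42 mm from the vertical weld.
Polar moment about centroid: J = I_x + I_y = [240³/12 + 2×65×120²] + [240×11.42² + 2(65³/12 + 65×21.08²)] = 3159000 mm³.
Direct shear f_v = P/L_w = 123×10³ / 370 = 332.4 N/mm (vertical).
Torsion M = P·e = 123×10³ × 280 = 34440000 N·mm.
Critical point at (x, y) = (53.58, 120) from centroid. f_tx = M·y/J = 1308 N/mm; f_ty = M·x/J = 584.2 N/mm.
Resultant f_max = √[f_tx² + (f_v + f_ty)²] = √[1308² + (332.4 + 584.2)²] = 1597 N/mm.
Capacity per unit length: φr_n = 0.75 × 0.6 × 480 × (0.707 × 12) = 1833 N/mm.
1597 ≤ 1833 → adequate.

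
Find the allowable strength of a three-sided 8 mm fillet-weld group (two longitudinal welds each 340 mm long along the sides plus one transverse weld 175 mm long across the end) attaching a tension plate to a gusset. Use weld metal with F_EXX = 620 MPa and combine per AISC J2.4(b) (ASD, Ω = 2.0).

R_n/Ω ≈ 899 kN

t_e = 0.707 × 8 = 5.656 mm.
R_nwl = 0.6 × 620 × 5.656 × 680 × 10⁻³ = 1431 kN (longitudinal, 2 welds).
R_nwt = 0.6 × 620 × 5.656 × 175 × 10⁻³ = 368.2 kN (transverse, base value).
(i) R_nwl + R_nwt = 1799 kN; (ii) 0.85 R_nwl + 1.5 R_nwt = 1768 kN.
R_n = max = 1799 kN [governs: (i)]; R_n/Ω = 899.5 kN.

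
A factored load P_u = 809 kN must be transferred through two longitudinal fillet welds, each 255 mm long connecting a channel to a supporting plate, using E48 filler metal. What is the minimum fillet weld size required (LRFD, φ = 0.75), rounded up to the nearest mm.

w = 11 mm

E48XX → F_EXX = 480 MPa.
Total weld length L = 510 mm.
Required throat t_e = P_u / (φ × 0.6 F_EXX × L) = 809 / (0.75 × 0.6 × 480 × 510 × 10⁻³) = 7.344 mm.
Required leg w = t_e / 0.707 = 10.39 mm → use 11 mm.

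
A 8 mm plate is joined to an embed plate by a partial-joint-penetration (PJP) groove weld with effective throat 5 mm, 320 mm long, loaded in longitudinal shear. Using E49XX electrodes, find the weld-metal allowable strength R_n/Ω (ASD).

R_n/Ω ≈ 235 kN

E49XX → F_EXX = 490 MPa.
Effective throat (given) t_e = 5 mm.
A_we = 5 × 320 = 1600 mm².
F_nw = 0.6 F_EXX = 294 MPa.
R_n/Ω = (294 × 1600) / 2.0 × 10⁻³ = 235.2 kN.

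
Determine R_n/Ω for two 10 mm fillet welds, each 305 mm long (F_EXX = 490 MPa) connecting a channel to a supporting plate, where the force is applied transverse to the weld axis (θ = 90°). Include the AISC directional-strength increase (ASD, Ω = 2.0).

t_e = 0.707 × 10 = 7.07 mm; A_we = 7.07 × 610 = 4313 mm².
Directional factor: 1.0 + 0.5 sin^1.5(90°) = 1.5.
F_nw = 0.6 × 490 × 1.5 = 441 MPa.
R_n/Ω = (441 × 4313) / 2.0 × 10⁻³ = 951 kN.

R_n/Ω ≈ 951 kN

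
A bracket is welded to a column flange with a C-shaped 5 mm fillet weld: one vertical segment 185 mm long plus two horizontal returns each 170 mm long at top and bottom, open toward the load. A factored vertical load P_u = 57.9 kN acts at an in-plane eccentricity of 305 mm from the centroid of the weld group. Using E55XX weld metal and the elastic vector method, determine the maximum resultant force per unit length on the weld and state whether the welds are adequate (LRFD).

f_max ≈ 599 N/mm; adequate

E55XX → F_EXX = 550 MPa.
Total weld length L_w = 525 mm. Treat welds as unit-width lines.
Centroid: x̄ = 2×170×85 / 525 = 55.05 mm from the vertical weld.
Polar moment about centroid: J = I_x + I_y = [185³/12 + 2×170×92.5²] + [185×55.05² + 2(170³/12 + 170×29.95²)] = 5121000 mm³.
Direct shear f_v = P/L_w = 57.9×10³ / 525 = 110.3 N/mm (vertical).
Torsion M = P·e = 57.9×10³ × 305 = 17660000 N·mm.
Critical point at (x, y) = (115, 92.5) from centroid. f_tx = M·y/J = 319 N/mm; f_ty = M·x/J = 396.4 N/mm.
Resultant f_max = √[f_tx² + (f_v + f_ty)²] = √[319² + (110.3 + 396.4)²] = 598.7 N/mm.
Capacity per unit length: φr_n = 0.75 × 0.6 × 550 × (0.707 × 5) = 874.9 N/mm.
598.7 ≤ 874.9 → adequate.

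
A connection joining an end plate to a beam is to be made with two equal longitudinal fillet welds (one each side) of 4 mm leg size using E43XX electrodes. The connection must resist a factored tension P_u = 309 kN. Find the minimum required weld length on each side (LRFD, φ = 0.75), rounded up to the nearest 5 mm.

E43XX → F_EXX = 430 MPa.
Throat t_e = 0.707 × 4 = 2.828 mm.
φr_n = 0.75 × 0.6 × 430 × 2.828 × 10⁻³ = 0.5472 kN/mm.
L_req = P_u / φr_n = 309 / 0.5472 = 564.7 mm total.
Per side: 564.7 / 2 = 282.3 mm.
Round up → use L = 285 mm on each side.

L = 285 mm on each side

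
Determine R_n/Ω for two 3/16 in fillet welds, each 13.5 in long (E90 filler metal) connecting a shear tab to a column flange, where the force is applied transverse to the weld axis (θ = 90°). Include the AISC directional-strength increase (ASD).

R_n/Ω ≈ 145 kips

E90XX → F_EXX = 90 ksi.
t_e = 0.707 × 0.1875 = 0.1326 in; A_we = 0.1326 × 27 = 3.579 in².
Directional factor: 1.0 + 0.5 sin^1.5(90°) = 1.5.
F_nw = 0.6 × 90 × 1.5 = 81 ksi.
R_n/Ω = (81 × 3.579) / 2.0 = 145 kips.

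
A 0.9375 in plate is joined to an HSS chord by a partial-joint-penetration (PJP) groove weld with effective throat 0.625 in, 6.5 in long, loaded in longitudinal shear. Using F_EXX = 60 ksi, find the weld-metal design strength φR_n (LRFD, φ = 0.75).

φR_n ≈ 110 kips

Effective throat (given) t_e = 0.625 in.
A_we = 0.625 × 6.5 = 4.062 in².
F_nw = 0.6 F_EXX = 36 ksi.
φR_n = 0.75 × 36 × 4.062 = 109.7 kips.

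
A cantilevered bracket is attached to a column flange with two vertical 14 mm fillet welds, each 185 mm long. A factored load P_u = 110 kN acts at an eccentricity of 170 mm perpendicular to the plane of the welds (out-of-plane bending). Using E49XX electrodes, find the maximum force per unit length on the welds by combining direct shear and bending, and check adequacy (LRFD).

E49XX → F_EXX = 490 MPa.
L_w = 2 × 185 = 370 mm; section modulus (unit throat) S = 2 × L²/6 = 11410 mm².
Direct shear f_v = P/L_w = 110×10³/370 = 297.3 N/mm.
Moment M = P × e = 110×10³ × 170 = 18700000 N·mm; bending f_b = M/S = 1639 N/mm.
f_max = √(f_v² + f_b²) = √(297.3² + 1639²) = 1666 N/mm.
φr_n = 0.75 × 0.6 × 490 × (0.707 × 14) = 2183 N/mm → adequate.

f_max ≈ 1670 N/mm; adequate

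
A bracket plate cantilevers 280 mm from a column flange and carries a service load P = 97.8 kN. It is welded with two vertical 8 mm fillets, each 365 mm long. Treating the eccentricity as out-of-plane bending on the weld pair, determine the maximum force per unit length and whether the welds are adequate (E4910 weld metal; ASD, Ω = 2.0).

f_max ≈ 631 N/mm; adequate

E49XX → F_EXX = 490 MPa.
L_w = 2 × 365 = 730 mm; section modulus (unit throat) S = 2 × L²/6 = 44410 mm².
Direct shear f_v = P/L_w = 97.8×10³/730 = 134 N/mm.
Moment M = P × e = 97.8×10³ × 280 = 27384000 N·mm; bending f_b = M/S = 616.6 N/mm.
f_max = √(f_v² + f_b²) = √(134² + 616.6²) = 631 N/mm.
r_n/Ω = (1/2.0) × 0.6 × 490 × (0.707 × 8) = 831.4 N/mm → adequate.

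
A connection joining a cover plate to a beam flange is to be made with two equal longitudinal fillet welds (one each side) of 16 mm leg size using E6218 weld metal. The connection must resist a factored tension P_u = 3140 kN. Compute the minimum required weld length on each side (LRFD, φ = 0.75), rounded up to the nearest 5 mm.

L = 500 mm on each side

E62XX → F_EXX = 620 MPa.
Throat t_e = 0.707 × 16 = 11.31 mm.
φr_n = 0.75 × 0.6 × 620 × 11.31 × 10⁻³ = 3.156 kN/mm.
L_req = P_u / φr_n = 3140 / 3.156 = 994.9 mm total.
Per side: 994.9 / 2 = 497.5 mm.
Round up → use L = 500 mm on each side.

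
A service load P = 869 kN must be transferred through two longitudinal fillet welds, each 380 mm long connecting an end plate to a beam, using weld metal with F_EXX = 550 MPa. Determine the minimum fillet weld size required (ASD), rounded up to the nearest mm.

w = 10 mm

Total weld length L = 760 mm.
Required throat t_e = P × Ω / (0.6 F_EXX × L) = 869 × 2.0 / (0.6 × 550 × 760 × 10⁻³) = 6.93 mm.
Required leg w = t_e / 0.707 = 9.802 mm → use 10 mm.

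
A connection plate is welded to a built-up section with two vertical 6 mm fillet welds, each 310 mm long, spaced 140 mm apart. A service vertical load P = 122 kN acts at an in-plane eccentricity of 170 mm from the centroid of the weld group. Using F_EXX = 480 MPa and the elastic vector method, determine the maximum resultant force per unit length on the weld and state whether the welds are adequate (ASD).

f_max ≈ 552 N/mm; adequate

Total weld length L_w = 620 mm. Treat welds as unit-width lines.
Polar moment about centroid: J = 2[d³/12 + d(b/2)²] = 2[310³/12 + 310×70²] = 8003000 mm³.
Direct shear f_v = P/L_w = 122×10³ / 620 = 196.8 N/mm (vertical).
Torsion M = P·e = 122×10³ × 170 = 20740000 N·mm.
Critical point at (x, y) = (70, 155) from centroid. f_tx = M·y/J = 401.7 N/mm; f_ty = M·x/J = 181.4 N/mm.
Resultant f_max = √[f_tx² + (f_v + f_ty)²] = √[401.7² + (196.8 + 181.4)²] = 551.7 N/mm.
Capacity per unit length: r_n/Ω = (1/2.0) × 0.6 × 480 × (0.707 × 6) = 610.8 N/mm.
551.7 ≤ 610.8 → adequate.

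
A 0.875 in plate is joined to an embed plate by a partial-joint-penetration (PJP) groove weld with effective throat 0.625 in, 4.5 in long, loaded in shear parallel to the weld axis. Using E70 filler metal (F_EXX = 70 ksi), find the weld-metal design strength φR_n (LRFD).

φR_n ≈ 88.6 kip

Effective throat (given) t_e = 0.625 in.
A_we = 0.625 × 4.5 = 2.812 in².
F_nw = 0.6 F_EXX = 42 ksi.
φR_n = 0.75 × 42 × 2.812 = 88.59 kip.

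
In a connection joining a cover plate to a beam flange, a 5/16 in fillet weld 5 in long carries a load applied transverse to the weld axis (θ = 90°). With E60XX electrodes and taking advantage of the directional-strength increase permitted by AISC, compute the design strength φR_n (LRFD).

E60XX → F_EXX = 60 ksi.
t_e = 0.707 × 0.3125 = 0.2209 in; A_we = 0.2209 × 5 = 1.105 in².
Directional factor: 1.0 + 0.5 sin^1.5(90°) = 1.5.
F_nw = 0.6 × 60 × 1.5 = 54 ksi.
φR_n = 0.75 × 54 × 1.105 = 44.74 kips.

φR_n ≈ 44.7 kips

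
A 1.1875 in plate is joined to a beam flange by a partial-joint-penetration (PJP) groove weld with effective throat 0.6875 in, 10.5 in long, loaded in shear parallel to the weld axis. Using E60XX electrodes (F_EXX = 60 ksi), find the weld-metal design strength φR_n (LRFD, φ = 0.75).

φR_n ≈ 195 kip

Effective throat (given) t_e = 0.6875 in.
A_we = 0.6875 × 10.5 = 7.219 in².
F_nw = 0.6 F_EXX = 36 ksi.
φR_n = 0.75 × 36 × 7.219 = 194.9 kip.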